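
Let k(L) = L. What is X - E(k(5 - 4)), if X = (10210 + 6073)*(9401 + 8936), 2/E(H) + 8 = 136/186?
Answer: 100920503491/338 ≈ 2.9858e+8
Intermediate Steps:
E(H) = -93/338 (E(H) = 2/(-8 + 136/186) = 2/(-8 + 136*(1/186)) = 2/(-8 + 68/93) = 2/(-676/93) = 2*(-93/676) = -93/338)
X = 298581371 (X = 16283*18337 = 298581371)
X - E(k(5 - 4)) = 298581371 - 1*(-93/338) = 298581371 + 93/338 = 100920503491/338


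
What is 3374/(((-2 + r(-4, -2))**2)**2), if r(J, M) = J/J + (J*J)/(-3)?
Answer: 273294/130321 ≈ 2.0971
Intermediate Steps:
r(J, M) = 1 - J**2/3 (r(J, M) = 1 + J**2*(-1/3) = 1 - J**2/3)
3374/(((-2 + r(-4, -2))**2)**2) = 3374/(((-2 + (1 - 1/3*(-4)**2))**2)**2) = 3374/(((-2 + (1 - 1/3*16))**2)**2) = 3374/(((-2 + (1 - 16/3))**2)**2) = 3374/(((-2 - 13/3)**2)**2) = 3374/(((-19/3)**2)**2) = 3374/((361/9)**2) = 3374/(130321/81) = 3374*(81/130321) = 273294/130321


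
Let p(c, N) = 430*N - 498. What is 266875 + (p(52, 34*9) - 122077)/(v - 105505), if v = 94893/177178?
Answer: 4988711459961485/18693069997 ≈ 2.6688e+5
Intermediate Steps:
v = 94893/177178 (v = 94893*(1/177178) = 94893/177178 ≈ 0.53558)
p(c, N) = -498 + 430*N
266875 + (p(52, 34*9) - 122077)/(v - 105505) = 266875 + ((-498 + 430*(34*9)) - 122077)/(94893/177178 - 105505) = 266875 + ((-498 + 430*306) - 122077)/(-18693069997/177178) = 266875 + ((-498 + 131580) - 122077)*(-177178/18693069997) = 266875 + (131082 - 122077)*(-177178/18693069997) = 266875 + 9005*(-177178/18693069997) = 266875 - 1595487890/18693069997 = 4988711459961485/18693069997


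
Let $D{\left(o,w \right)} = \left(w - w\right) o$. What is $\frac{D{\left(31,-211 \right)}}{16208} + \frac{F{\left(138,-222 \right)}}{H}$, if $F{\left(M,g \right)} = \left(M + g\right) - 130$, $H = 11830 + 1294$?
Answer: $- \frac{107}{6562} \approx -0.016306$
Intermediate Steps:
$H = 13124$
$F{\left(M,g \right)} = -130 + M + g$
$D{\left(o,w \right)} = 0$ ($D{\left(o,w \right)} = 0 o = 0$)
$\frac{D{\left(31,-211 \right)}}{16208} + \frac{F{\left(138,-222 \right)}}{H} = \frac{0}{16208} + \frac{-130 + 138 - 222}{13124} = 0 \cdot \frac{1}{16208} - \frac{107}{6562} = 0 - \frac{107}{6562} = - \frac{107}{6562}$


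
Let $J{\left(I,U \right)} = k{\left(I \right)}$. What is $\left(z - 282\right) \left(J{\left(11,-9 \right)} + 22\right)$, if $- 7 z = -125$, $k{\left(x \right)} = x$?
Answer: $- \frac{61017}{7} \approx -8716.7$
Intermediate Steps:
$z = \frac{125}{7}$ ($z = \left(- \frac{1}{7}\right) \left(-125\right) = \frac{125}{7} \approx 17.857$)
$J{\left(I,U \right)} = I$
$\left(z - 282\right) \left(J{\left(11,-9 \right)} + 22\right) = \left(\frac{125}{7} - 282\right) \left(11 + 22\right) = \left(- \frac{1849}{7}\right) 33 = - \frac{61017}{7}$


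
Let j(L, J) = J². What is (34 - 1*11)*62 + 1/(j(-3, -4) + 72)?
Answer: 125489/88 ≈ 1426.0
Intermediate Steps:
(34 - 1*11)*62 + 1/(j(-3, -4) + 72) = (34 - 1*11)*62 + 1/((-4)² + 72) = (34 - 11)*62 + 1/(16 + 72) = 23*62 + 1/88 = 1426 + 1/88 = 125489/88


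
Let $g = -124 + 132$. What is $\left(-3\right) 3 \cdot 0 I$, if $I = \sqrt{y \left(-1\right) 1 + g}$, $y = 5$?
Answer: $0$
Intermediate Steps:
$g = 8$
$I = \sqrt{3}$ ($I = \sqrt{5 \left(-1\right) 1 + 8} = \sqrt{\left(-5\right) 1 + 8} = \sqrt{-5 + 8} = \sqrt{3} \approx 1.732$)
$\left(-3\right) 3 \cdot 0 I = \left(-3\right) 3 \cdot 0 \sqrt{3} = \left(-9\right) 0 \sqrt{3} = 0 \sqrt{3} = 0$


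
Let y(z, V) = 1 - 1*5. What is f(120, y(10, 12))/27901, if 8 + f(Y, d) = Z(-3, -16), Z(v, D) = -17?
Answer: -25/27901 ≈ -0.00089603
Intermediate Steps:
y(z, V) = -4 (y(z, V) = 1 - 5 = -4)
f(Y, d) = -25 (f(Y, d) = -8 - 17 = -25)
f(120, y(10, 12))/27901 = -25/27901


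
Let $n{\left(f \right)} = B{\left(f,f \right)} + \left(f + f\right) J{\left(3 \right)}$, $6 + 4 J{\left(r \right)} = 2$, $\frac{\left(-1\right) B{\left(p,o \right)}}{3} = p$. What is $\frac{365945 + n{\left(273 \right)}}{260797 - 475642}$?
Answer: $- \frac{72916}{42969} \approx -1.6969$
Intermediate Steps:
$B{\left(p,o \right)} = - 3 p$
$J{\left(r \right)} = -1$ ($J{\left(r \right)} = - \frac{3}{2} + \frac{1}{4} \cdot 2 = - \frac{3}{2} + \frac{1}{2} = -1$)
$n{\left(f \right)} = - 5 f$ ($n{\left(f \right)} = - 3 f + \left(f + f\right) \left(-1\right) = - 3 f + 2 f \left(-1\right) = - 3 f - 2 f = - 5 f$)
$\frac{365945 + n{\left(273 \right)}}{260797 - 475642} = \frac{365945 - 1365}{260797 - 475642} = \frac{365945 - 1365}{-214845} = 364580 \left(- \frac{1}{214845}\right) = - \frac{72916}{42969}$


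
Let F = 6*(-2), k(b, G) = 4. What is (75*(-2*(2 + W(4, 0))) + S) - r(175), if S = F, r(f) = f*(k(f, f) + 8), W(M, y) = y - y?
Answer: -2412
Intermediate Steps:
W(M, y) = 0
F = -12
r(f) = 12*f (r(f) = f*(4 + 8) = f*12 = 12*f)
S = -12
(75*(-2*(2 + W(4, 0))) + S) - r(175) = (75*(-2*(2 + 0)) - 12) - 12*175 = (75*(-2*2) - 12) - 1*2100 = (75*(-4) - 12) - 2100 = (-300 - 12) - 2100 = -312 - 2100 = -2412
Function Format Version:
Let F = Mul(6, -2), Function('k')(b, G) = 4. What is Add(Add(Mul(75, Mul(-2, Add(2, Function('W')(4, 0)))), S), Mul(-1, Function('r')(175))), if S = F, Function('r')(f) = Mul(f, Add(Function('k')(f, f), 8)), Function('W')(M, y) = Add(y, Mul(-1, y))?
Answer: -2412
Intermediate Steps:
Function('W')(M, y) = 0
F = -12
Function('r')(f) = Mul(12, f) (Function('r')(f) = Mul(f, Add(4, 8)) = Mul(f, 12) = Mul(12, f))
S = -12
Add(Add(Mul(75, Mul(-2, Add(2, Function('W')(4, 0)))), S), Mul(-1, Function('r')(175))) = Add(Add(Mul(75, Mul(-2, Add(2, 0))), -12), Mul(-1, Mul(12, 175))) = Add(Add(Mul(75, Mul(-2, 2)), -12), Mul(-1, 2100)) = Add(Add(Mul(75, -4), -12), -2100) = Add(Add(-300, -12), -2100) = Add(-312, -2100) = -2412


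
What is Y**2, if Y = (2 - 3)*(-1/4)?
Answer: 1/16 ≈ 0.062500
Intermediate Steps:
Y = 1/4 (Y = -(-1)/4 = -1*(-1/4) = 1/4 ≈ 0.25000)
Y**2 = (1/4)**2 = 1/16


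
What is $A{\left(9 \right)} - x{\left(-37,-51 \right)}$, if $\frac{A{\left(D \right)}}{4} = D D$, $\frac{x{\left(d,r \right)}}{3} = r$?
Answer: $477$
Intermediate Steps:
$x{\left(d,r \right)} = 3 r$
$A{\left(D \right)} = 4 D^{2}$ ($A{\left(D \right)} = 4 D D = 4 D^{2}$)
$A{\left(9 \right)} - x{\left(-37,-51 \right)} = 4 \cdot 9^{2} - 3 \left(-51\right) = 4 \cdot 81 - -153 = 324 + 153 = 477$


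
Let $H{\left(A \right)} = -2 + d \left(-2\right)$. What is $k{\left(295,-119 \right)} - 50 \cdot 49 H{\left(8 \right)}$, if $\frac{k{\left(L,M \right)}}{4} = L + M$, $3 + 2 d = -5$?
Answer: $-13996$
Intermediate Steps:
$d = -4$ ($d = - \frac{3}{2} + \frac{1}{2} \left(-5\right) = - \frac{3}{2} - \frac{5}{2} = -4$)
$H{\left(A \right)} = 6$ ($H{\left(A \right)} = -2 - -8 = -2 + 8 = 6$)
$k{\left(L,M \right)} = 4 L + 4 M$ ($k{\left(L,M \right)} = 4 \left(L + M\right) = 4 L + 4 M$)
$k{\left(295,-119 \right)} - 50 \cdot 49 H{\left(8 \right)} = \left(4 \cdot 295 + 4 \left(-119\right)\right) - 50 \cdot 49 \cdot 6 = \left(1180 - 476\right) - 2450 \cdot 6 = 704 - 14700 = -13996$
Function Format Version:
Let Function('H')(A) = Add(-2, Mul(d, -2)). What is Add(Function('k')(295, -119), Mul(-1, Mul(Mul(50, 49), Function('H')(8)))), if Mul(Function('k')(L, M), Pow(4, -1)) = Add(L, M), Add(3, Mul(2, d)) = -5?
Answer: -13996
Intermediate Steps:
d = -4 (d = Add(Rational(-3, 2), Mul(Rational(1, 2), -5)) = Add(Rational(-3, 2), Rational(-5, 2)) = -4)
Function('H')(A) = 6 (Function('H')(A) = Add(-2, Mul(-4, -2)) = Add(-2, 8) = 6)
Function('k')(L, M) = Add(Mul(4, L), Mul(4, M)) (Function('k')(L, M) = Mul(4, Add(L, M)) = Add(Mul(4, L), Mul(4, M)))
Add(Function('k')(295, -119), Mul(-1, Mul(Mul(50, 49), Function('H')(8)))) = Add(Add(Mul(4, 295), Mul(4, -119)), Mul(-1, Mul(Mul(50, 49), 6))) = Add(Add(1180, -476), Mul(-1, Mul(2450, 6))) = Add(704, Mul(-1, 14700)) = Add(704, -14700) = -13996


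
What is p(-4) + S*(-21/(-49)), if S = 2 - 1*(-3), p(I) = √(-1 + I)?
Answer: 15/7 + I*√5 ≈ 2.1429 + 2.2361*I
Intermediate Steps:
S = 5 (S = 2 + 3 = 5)
p(-4) + S*(-21/(-49)) = √(-1 - 4) + 5*(-21/(-49)) = √(-5) + 5*(-21*(-1/49)) = I*√5 + 5*(3/7) = I*√5 + 15/7 = 15/7 + I*√5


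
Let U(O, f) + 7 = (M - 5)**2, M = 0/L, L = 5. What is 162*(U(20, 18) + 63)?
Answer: 13122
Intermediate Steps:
M = 0 (M = 0/5 = 0*(1/5) = 0)
U(O, f) = 18 (U(O, f) = -7 + (0 - 5)**2 = -7 + (-5)**2 = -7 + 25 = 18)
162*(U(20, 18) + 63) = 162*(18 + 63) = 162*81 = 13122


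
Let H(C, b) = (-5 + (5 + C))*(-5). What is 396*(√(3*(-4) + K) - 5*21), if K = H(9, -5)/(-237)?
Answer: -41580 + 396*I*√73707/79 ≈ -41580.0 + 1360.9*I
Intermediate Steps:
H(C, b) = -5*C (H(C, b) = C*(-5) = -5*C)
K = 15/79 (K = -5*9/(-237) = -45*(-1/237) = 15/79 ≈ 0.18987)
396*(√(3*(-4) + K) - 5*21) = 396*(√(3*(-4) + 15/79) - 5*21) = 396*(√(-12 + 15/79) - 105) = 396*(√(-933/79) - 105) = 396*(I*√73707/79 - 105) = 396*(-105 + I*√73707/79) = -41580 + 396*I*√73707/79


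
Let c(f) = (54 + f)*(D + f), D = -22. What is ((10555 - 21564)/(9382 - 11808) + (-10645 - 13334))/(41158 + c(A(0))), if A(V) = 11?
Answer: -58162045/98114718 ≈ -0.59280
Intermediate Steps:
c(f) = (-22 + f)*(54 + f) (c(f) = (54 + f)*(-22 + f) = (-22 + f)*(54 + f))
((10555 - 21564)/(9382 - 11808) + (-10645 - 13334))/(41158 + c(A(0))) = ((10555 - 21564)/(9382 - 11808) + (-10645 - 13334))/(41158 + (-1188 + 11² + 32*11)) = (-11009/(-2426) - 23979)/(41158 + (-1188 + 121 + 352)) = (-11009*(-1/2426) - 23979)/(41158 - 715) = (11009/2426 - 23979)/40443 = -58162045/2426*1/40443 = -58162045/98114718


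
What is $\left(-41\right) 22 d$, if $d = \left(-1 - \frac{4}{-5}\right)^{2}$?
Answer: $- \frac{902}{25} \approx -36.08$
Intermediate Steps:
$d = \frac{1}{25}$ ($d = \left(-1 - - \frac{4}{5}\right)^{2} = \left(-1 + \frac{4}{5}\right)^{2} = \left(- \frac{1}{5}\right)^{2} = \frac{1}{25} \approx 0.04$)
$\left(-41\right) 22 d = \left(-41\right) 22 \cdot \frac{1}{25} = \left(-902\right) \frac{1}{25} = - \frac{902}{25}$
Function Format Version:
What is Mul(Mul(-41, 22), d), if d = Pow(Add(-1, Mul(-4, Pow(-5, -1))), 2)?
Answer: Rational(-902, 25) ≈ -36.080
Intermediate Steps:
d = Rational(1, 25) (d = Pow(Add(-1, Mul(-4, Rational(-1, 5))), 2) = Pow(Add(-1, Rational(4, 5)), 2) = Pow(Rational(-1, 5), 2) = Rational(1, 25) ≈ 0.040000)
Mul(Mul(-41, 22), d) = Mul(Mul(-41, 22), Rational(1, 25)) = Mul(-902, Rational(1, 25)) = Rational(-902, 25)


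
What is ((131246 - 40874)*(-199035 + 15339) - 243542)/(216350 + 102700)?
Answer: -8300609227/159525 ≈ -52033.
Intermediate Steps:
((131246 - 40874)*(-199035 + 15339) - 243542)/(216350 + 102700) = (90372*(-183696) - 243542)/319050 = (-16600974912 - 243542)*(1/319050) = -16601218454*1/319050 = -8300609227/159525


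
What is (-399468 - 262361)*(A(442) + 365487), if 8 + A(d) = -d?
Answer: -241592072673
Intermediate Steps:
A(d) = -8 - d
(-399468 - 262361)*(A(442) + 365487) = (-399468 - 262361)*((-8 - 1*442) + 365487) = -661829*((-8 - 442) + 365487) = -661829*(-450 + 365487) = -661829*365037 = -241592072673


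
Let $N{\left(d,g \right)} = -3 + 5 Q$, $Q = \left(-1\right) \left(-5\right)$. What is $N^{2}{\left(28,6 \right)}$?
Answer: $484$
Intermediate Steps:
$Q = 5$
$N{\left(d,g \right)} = 22$ ($N{\left(d,g \right)} = -3 + 5 \cdot 5 = -3 + 25 = 22$)
$N^{2}{\left(28,6 \right)} = 22^{2} = 484$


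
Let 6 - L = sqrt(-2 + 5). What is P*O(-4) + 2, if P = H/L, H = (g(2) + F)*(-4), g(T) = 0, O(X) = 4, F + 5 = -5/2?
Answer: 262/11 + 40*sqrt(3)/11 ≈ 30.117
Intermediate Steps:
F = -15/2 (F = -5 - 5/2 = -15/2 ≈ -7.5000)
L = 6 - sqrt(3) (L = 6 - sqrt(-2 + 5) = 6 - sqrt(3) ≈ 4.2680)
H = 30 (H = (0 - 15/2)*(-4) = -15/2*(-4) = 30)
P = 30/(6 - sqrt(3)) ≈ 7.0291
P*O(-4) + 2 = (60/11 + 10*sqrt(3)/11)*4 + 2 = (240/11 + 40*sqrt(3)/11) + 2 = 262/11 + 40*sqrt(3)/11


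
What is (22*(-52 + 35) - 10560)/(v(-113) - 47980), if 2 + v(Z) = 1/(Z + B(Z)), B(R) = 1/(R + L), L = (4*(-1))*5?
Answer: 164338020/721169593 ≈ 0.22788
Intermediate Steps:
L = -20 (L = -4*5 = -20)
B(R) = 1/(-20 + R) (B(R) = 1/(R - 20) = 1/(-20 + R))
v(Z) = -2 + 1/(Z + 1/(-20 + Z))
(22*(-52 + 35) - 10560)/(v(-113) - 47980) = (22*(-52 + 35) - 10560)/((-2 - (-1 + 2*(-113))*(-20 - 113))/(1 - 113*(-20 - 113)) - 47980) = (22*(-17) - 10560)/((-2 - 1*(-1 - 226)*(-133))/(1 - 113*(-133)) - 47980) = (-374 - 10560)/((-2 - 1*(-227)*(-133))/(1 + 15029) - 47980) = -10934/((-2 - 30191)/15030 - 47980) = -10934/((1/15030)*(-30193) - 47980) = -10934/(-30193/15030 - 47980) = -10934/(-721169593/15030) = -10934*(-15030/721169593) = 164338020/721169593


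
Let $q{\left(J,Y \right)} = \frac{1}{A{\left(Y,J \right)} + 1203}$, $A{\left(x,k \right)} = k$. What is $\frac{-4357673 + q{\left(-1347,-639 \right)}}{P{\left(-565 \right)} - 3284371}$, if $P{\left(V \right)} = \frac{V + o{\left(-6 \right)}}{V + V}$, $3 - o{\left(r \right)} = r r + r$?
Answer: $\frac{50648610835}{38173768848} \approx 1.3268$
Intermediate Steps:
$o{\left(r \right)} = 3 - r - r^{2}$ ($o{\left(r \right)} = 3 - \left(r r + r\right) = 3 - \left(r^{2} + r\right) = 3 - \left(r + r^{2}\right) = 3 - r - r^{2}$)
$P{\left(V \right)} = \frac{-27 + V}{2 V}$ ($P{\left(V \right)} = \frac{V - 27}{V + V} = \frac{V + \left(3 + 6 - 36\right)}{2 V} = \left(V + \left(3 + 6 - 36\right)\right) \frac{1}{2 V} = \left(V - 27\right) \frac{1}{2 V} = \left(-27 + V\right) \frac{1}{2 V} = \frac{-27 + V}{2 V}$)
$q{\left(J,Y \right)} = \frac{1}{1203 + J}$ ($q{\left(J,Y \right)} = \frac{1}{J + 1203} = \frac{1}{1203 + J}$)
$\frac{-4357673 + q{\left(-1347,-639 \right)}}{P{\left(-565 \right)} - 3284371} = \frac{-4357673 + \frac{1}{1203 - 1347}}{\frac{-27 - 565}{2 \left(-565\right)} - 3284371} = \frac{-4357673 + \frac{1}{-144}}{\frac{1}{2} \left(- \frac{1}{565}\right) \left(-592\right) - 3284371} = \frac{-4357673 - \frac{1}{144}}{\frac{296}{565} - 3284371} = - \frac{627504913}{144 \left(- \frac{1855669319}{565}\right)} = \left(- \frac{627504913}{144}\right) \left(- \frac{565}{1855669319}\right) = \frac{50648610835}{38173768848}$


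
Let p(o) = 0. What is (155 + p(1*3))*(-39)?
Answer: -6045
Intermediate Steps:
(155 + p(1*3))*(-39) = (155 + 0)*(-39) = 155*(-39) = -6045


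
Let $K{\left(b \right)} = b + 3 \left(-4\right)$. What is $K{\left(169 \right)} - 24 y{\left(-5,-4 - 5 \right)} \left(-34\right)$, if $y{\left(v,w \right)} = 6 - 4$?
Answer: $1789$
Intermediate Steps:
$K{\left(b \right)} = -12 + b$ ($K{\left(b \right)} = b - 12 = -12 + b$)
$y{\left(v,w \right)} = 2$ ($y{\left(v,w \right)} = 6 - 4 = 2$)
$K{\left(169 \right)} - 24 y{\left(-5,-4 - 5 \right)} \left(-34\right) = \left(-12 + 169\right) - 24 \cdot 2 \left(-34\right) = 157 - 48 \left(-34\right) = 157 - -1632 = 157 + 1632 = 1789$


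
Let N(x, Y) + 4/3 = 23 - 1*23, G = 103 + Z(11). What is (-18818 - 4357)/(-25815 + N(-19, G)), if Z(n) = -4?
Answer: 69525/77449 ≈ 0.89769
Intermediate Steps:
G = 99 (G = 103 - 4 = 99)
N(x, Y) = -4/3 (N(x, Y) = -4/3 + (23 - 1*23) = -4/3 + (23 - 23) = -4/3 + 0 = -4/3)
(-18818 - 4357)/(-25815 + N(-19, G)) = (-18818 - 4357)/(-25815 - 4/3) = -23175/(-77449/3) = -23175*(-3/77449) = 69525/77449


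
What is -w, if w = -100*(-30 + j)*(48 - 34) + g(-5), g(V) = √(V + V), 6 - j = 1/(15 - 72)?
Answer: -1913800/57 - I*√10 ≈ -33575.0 - 3.1623*I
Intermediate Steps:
j = 343/57 (j = 6 - 1/(15 - 72) = 6 - 1/(-57) = 6 - 1*(-1/57) = 6 + 1/57 = 343/57 ≈ 6.0175)
g(V) = √2*√V (g(V) = √(2*V) = √2*√V)
w = 1913800/57 + I*√10 (w = -100*(-30 + 343/57)*(48 - 34) + √2*√(-5) = -(-136700)*14/57 + √2*(I*√5) = -100*(-19138/57) + I*√10 = 1913800/57 + I*√10 ≈ 33575.0 + 3.1623*I)
-w = -(1913800/57 + I*√10) = -1913800/57 - I*√10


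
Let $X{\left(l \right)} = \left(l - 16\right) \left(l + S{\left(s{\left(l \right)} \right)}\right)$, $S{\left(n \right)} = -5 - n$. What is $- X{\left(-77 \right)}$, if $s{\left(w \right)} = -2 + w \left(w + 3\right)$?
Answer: $-537354$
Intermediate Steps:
$s{\left(w \right)} = -2 + w \left(3 + w\right)$
$X{\left(l \right)} = \left(-16 + l\right) \left(-3 - l^{2} - 2 l\right)$ ($X{\left(l \right)} = \left(l - 16\right) \left(l - \left(3 + l^{2} + 3 l\right)\right) = \left(-16 + l\right) \left(l - \left(3 + l^{2} + 3 l\right)\right) = \left(-16 + l\right) \left(-3 - l^{2} - 2 l\right)$)
$- X{\left(-77 \right)} = - (48 - \left(-77\right)^{3} + 14 \left(-77\right)^{2} + 29 \left(-77\right)) = - (48 - -456533 + 14 \cdot 5929 - 2233) = - (48 + 456533 + 83006 - 2233) = \left(-1\right) 537354 = -537354$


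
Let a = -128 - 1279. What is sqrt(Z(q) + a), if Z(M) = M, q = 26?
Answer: I*sqrt(1381) ≈ 37.162*I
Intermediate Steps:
a = -1407
sqrt(Z(q) + a) = sqrt(26 - 1407) = sqrt(-1381) = I*sqrt(1381)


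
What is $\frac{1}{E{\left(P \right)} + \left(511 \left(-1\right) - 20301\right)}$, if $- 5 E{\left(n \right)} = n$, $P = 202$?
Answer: $- \frac{5}{104262} \approx -4.7956 \cdot 10^{-5}$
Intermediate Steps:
$E{\left(n \right)} = - \frac{n}{5}$
$\frac{1}{E{\left(P \right)} + \left(511 \left(-1\right) - 20301\right)} = \frac{1}{\left(- \frac{1}{5}\right) 202 + \left(511 \left(-1\right) - 20301\right)} = \frac{1}{- \frac{202}{5} - 20812} = \frac{1}{- \frac{104262}{5}} = - \frac{5}{104262}$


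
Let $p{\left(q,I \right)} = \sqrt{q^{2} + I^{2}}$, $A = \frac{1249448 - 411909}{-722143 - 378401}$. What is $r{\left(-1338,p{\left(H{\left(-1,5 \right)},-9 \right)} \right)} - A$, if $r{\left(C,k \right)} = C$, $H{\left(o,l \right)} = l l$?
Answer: $- \frac{1471690333}{1100544} \approx -1337.2$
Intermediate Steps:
$H{\left(o,l \right)} = l^{2}$
$A = - \frac{837539}{1100544}$ ($A = \frac{837539}{-1100544} = 837539 \left(- \frac{1}{1100544}\right) = - \frac{837539}{1100544} \approx -0.76102$)
$p{\left(q,I \right)} = \sqrt{I^{2} + q^{2}}$
$r{\left(-1338,p{\left(H{\left(-1,5 \right)},-9 \right)} \right)} - A = -1338 - - \frac{837539}{1100544} = -1338 + \frac{837539}{1100544} = - \frac{1471690333}{1100544}$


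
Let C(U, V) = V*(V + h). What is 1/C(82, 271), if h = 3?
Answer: 1/74254 ≈ 1.3467e-5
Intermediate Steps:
C(U, V) = V*(3 + V) (C(U, V) = V*(V + 3) = V*(3 + V))
1/C(82, 271) = 1/(271*(3 + 271)) = 1/(271*274) = 1/74254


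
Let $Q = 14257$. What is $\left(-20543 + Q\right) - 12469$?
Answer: $-18755$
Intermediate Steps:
$\left(-20543 + Q\right) - 12469 = \left(-20543 + 14257\right) - 12469 = -6286 - 12469 = -18755$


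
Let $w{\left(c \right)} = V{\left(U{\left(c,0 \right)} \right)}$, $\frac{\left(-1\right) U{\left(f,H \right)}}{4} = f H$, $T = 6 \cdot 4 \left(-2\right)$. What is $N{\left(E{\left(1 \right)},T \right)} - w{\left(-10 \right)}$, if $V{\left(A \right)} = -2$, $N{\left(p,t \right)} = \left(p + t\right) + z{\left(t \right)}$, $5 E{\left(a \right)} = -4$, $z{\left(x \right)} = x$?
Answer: $- \frac{474}{5} \approx -94.8$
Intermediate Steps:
$T = -48$ ($T = 24 \left(-2\right) = -48$)
$E{\left(a \right)} = - \frac{4}{5}$ ($E{\left(a \right)} = \frac{1}{5} \left(-4\right) = - \frac{4}{5}$)
$U{\left(f,H \right)} = - 4 H f$ ($U{\left(f,H \right)} = - 4 f H = - 4 H f$)
$N{\left(p,t \right)} = p + 2 t$ ($N{\left(p,t \right)} = \left(p + t\right) + t = p + 2 t$)
$w{\left(c \right)} = -2$
$N{\left(E{\left(1 \right)},T \right)} - w{\left(-10 \right)} = \left(- \frac{4}{5} + 2 \left(-48\right)\right) - -2 = \left(- \frac{4}{5} - 96\right) + 2 = - \frac{484}{5} + 2 = - \frac{474}{5}$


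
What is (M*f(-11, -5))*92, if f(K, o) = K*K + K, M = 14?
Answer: 141680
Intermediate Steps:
f(K, o) = K + K² (f(K, o) = K² + K = K + K²)
(M*f(-11, -5))*92 = (14*(-11*(1 - 11)))*92 = (14*(-11*(-10)))*92 = (14*110)*92 = 1540*92 = 141680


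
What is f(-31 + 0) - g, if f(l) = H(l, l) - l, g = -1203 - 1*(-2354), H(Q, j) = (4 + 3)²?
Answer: -1071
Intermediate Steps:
H(Q, j) = 49 (H(Q, j) = 7² = 49)
g = 1151 (g = -1203 + 2354 = 1151)
f(l) = 49 - l
f(-31 + 0) - g = (49 - (-31 + 0)) - 1*1151 = (49 - 1*(-31)) - 1151 = (49 + 31) - 1151 = 80 - 1151 = -1071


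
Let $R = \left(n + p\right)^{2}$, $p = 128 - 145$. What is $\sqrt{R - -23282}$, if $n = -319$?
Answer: $\sqrt{136178} \approx 369.02$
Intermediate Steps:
$p = -17$ ($p = 128 - 145 = -17$)
$R = 112896$ ($R = \left(-319 - 17\right)^{2} = \left(-336\right)^{2} = 112896$)
$\sqrt{R - -23282} = \sqrt{112896 - -23282} = \sqrt{112896 + 23282} = \sqrt{136178}$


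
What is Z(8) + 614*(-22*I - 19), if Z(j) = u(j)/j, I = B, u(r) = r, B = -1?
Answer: 1843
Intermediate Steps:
I = -1
Z(j) = 1 (Z(j) = j/j = 1)
Z(8) + 614*(-22*I - 19) = 1 + 614*(-22*(-1) - 19) = 1 + 614*(-11*(-2) - 19) = 1 + 614*(22 - 19) = 1 + 614*3 = 1 + 1842 = 1843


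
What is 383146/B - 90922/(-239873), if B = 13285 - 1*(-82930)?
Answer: 100654440688/23079380695 ≈ 4.3612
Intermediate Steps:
B = 96215 (B = 13285 + 82930 = 96215)
383146/B - 90922/(-239873) = 383146/96215 - 90922/(-239873) = 383146*(1/96215) - 90922*(-1/239873) = 383146/96215 + 90922/239873 = 100654440688/23079380695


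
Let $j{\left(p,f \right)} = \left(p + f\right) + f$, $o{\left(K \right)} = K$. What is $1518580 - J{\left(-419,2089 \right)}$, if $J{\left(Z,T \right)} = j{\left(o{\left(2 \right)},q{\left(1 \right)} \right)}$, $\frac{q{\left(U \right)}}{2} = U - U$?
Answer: $1518578$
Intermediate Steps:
$q{\left(U \right)} = 0$ ($q{\left(U \right)} = 2 \left(U - U\right) = 2 \cdot 0 = 0$)
$j{\left(p,f \right)} = p + 2 f$ ($j{\left(p,f \right)} = \left(f + p\right) + f = p + 2 f$)
$J{\left(Z,T \right)} = 2$ ($J{\left(Z,T \right)} = 2 + 2 \cdot 0 = 2 + 0 = 2$)
$1518580 - J{\left(-419,2089 \right)} = 1518580 - 2 = 1518578$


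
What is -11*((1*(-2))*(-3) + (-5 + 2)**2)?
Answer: -165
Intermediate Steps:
-11*((1*(-2))*(-3) + (-5 + 2)**2) = -11*(-2*(-3) + (-3)**2) = -11*(6 + 9) = -11*15 = -165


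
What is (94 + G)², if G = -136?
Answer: 1764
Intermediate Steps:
(94 + G)² = (94 - 136)² = (-42)² = 1764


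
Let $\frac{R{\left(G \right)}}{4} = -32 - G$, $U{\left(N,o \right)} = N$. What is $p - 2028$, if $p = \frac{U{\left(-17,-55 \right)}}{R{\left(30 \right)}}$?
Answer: $- \frac{502927}{248} \approx -2027.9$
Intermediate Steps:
$R{\left(G \right)} = -128 - 4 G$ ($R{\left(G \right)} = 4 \left(-32 - G\right) = -128 - 4 G$)
$p = \frac{17}{248}$ ($p = - \frac{17}{-128 - 120} = - \frac{17}{-248} = \left(-17\right) \left(- \frac{1}{248}\right) = \frac{17}{248} \approx 0.068548$)
$p - 2028 = \frac{17}{248} - 2028 = - \frac{502927}{248}$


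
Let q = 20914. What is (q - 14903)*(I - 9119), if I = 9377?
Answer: 1550838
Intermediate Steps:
(q - 14903)*(I - 9119) = (20914 - 14903)*(9377 - 9119) = 6011*258 = 1550838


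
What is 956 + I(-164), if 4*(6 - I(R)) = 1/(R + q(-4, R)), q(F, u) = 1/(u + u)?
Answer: 51748948/53793 ≈ 962.00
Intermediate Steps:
q(F, u) = 1/(2*u)
I(R) = 6 - 1/(4*(R + 1/(2*R)))
956 + I(-164) = 956 + (12 - 164*(-1 + 24*(-164)))/(2*(1 + 2*(-164)²)) = 956 + (12 - 164*(-1 - 3936))/(2*(1 + 2*26896)) = 956 + (12 - 164*(-3937))/(2*(1 + 53792)) = 956 + (½)*(12 + 645668)/53793 = 956 + (½)*(1/53793)*645680 = 956 + 322840/53793 = 51748948/53793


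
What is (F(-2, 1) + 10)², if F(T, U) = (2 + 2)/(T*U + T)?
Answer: 81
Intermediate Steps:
F(T, U) = 4/(T + T*U)
(F(-2, 1) + 10)² = (4/(-2*(1 + 1)) + 10)² = (4*(-½)/2 + 10)² = (4*(-½)*(½) + 10)² = (-1 + 10)² = 9² = 81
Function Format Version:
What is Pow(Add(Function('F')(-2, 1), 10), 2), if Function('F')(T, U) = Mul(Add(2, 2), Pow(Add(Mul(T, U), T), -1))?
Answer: 81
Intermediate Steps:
Function('F')(T, U) = Mul(4, Pow(Add(T, Mul(T, U)), -1))
Pow(Add(Function('F')(-2, 1), 10), 2) = Pow(Add(Mul(4, Pow(-2, -1), Pow(Add(1, 1), -1)), 10), 2) = Pow(Add(Mul(4, Rational(-1, 2), Pow(2, -1)), 10), 2) = Pow(Add(Mul(4, Rational(-1, 2), Rational(1, 2)), 10), 2) = Pow(Add(-1, 10), 2) = Pow(9, 2) = 81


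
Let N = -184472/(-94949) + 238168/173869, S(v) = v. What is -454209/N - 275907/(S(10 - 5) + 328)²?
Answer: -277168186329962054227/2021424249502800 ≈ -1.3712e+5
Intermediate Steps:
N = 54687775600/16508687681 (N = -184472*(-1/94949) + 238168*(1/173869) = 184472/94949 + 238168/173869 = 54687775600/16508687681 ≈ 3.3127)
-454209/N - 275907/(S(10 - 5) + 328)² = -454209/54687775600/16508687681 - 275907/((10 - 5) + 328)² = -454209*16508687681/54687775600 - 275907/(5 + 328)² = -7498394522899329/54687775600 - 275907/(333²) = -7498394522899329/54687775600 - 275907/110889 = -7498394522899329/54687775600 - 275907*1/110889 = -7498394522899329/54687775600 - 91969/36963 = -277168186329962054227/2021424249502800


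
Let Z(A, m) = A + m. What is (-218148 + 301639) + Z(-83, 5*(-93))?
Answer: 82943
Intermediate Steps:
(-218148 + 301639) + Z(-83, 5*(-93)) = (-218148 + 301639) + (-83 + 5*(-93)) = 83491 + (-83 - 465) = 83491 - 548 = 82943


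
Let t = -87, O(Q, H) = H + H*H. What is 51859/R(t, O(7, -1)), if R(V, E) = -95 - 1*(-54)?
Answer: -51859/41 ≈ -1264.9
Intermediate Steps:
O(Q, H) = H + H**2
R(V, E) = -41 (R(V, E) = -95 + 54 = -41)
51859/R(t, O(7, -1)) = 51859/(-41) = 51859*(-1/41) = -51859/41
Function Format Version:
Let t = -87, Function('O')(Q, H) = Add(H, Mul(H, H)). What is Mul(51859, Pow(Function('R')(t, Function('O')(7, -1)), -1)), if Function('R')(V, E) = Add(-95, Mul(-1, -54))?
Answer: Rational(-51859, 41) ≈ -1264.9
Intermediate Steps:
Function('O')(Q, H) = Add(H, Pow(H, 2))
Function('R')(V, E) = -41 (Function('R')(V, E) = Add(-95, 54) = -41)
Mul(51859, Pow(Function('R')(t, Function('O')(7, -1)), -1)) = Mul(51859, Pow(-41, -1)) = Mul(51859, Rational(-1, 41)) = Rational(-51859, 41)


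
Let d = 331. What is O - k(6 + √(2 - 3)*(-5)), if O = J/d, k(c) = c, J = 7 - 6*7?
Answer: -2021/331 + 5*I ≈ -6.1057 + 5.0*I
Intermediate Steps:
J = -35 (J = 7 - 42 = -35)
O = -35/331 ≈ -0.10574
O - k(6 + √(2 - 3)*(-5)) = -35/331 - (6 + √(2 - 3)*(-5)) = -35/331 - (6 + √(-1)*(-5)) = -35/331 - (6 + I*(-5)) = -35/331 - (6 - 5*I) = -35/331 + (-6 + 5*I) = -2021/331 + 5*I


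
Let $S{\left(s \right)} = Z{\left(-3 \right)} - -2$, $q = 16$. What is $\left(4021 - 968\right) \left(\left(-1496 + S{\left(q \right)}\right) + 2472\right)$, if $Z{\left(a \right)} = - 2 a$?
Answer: $3004152$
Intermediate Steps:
$S{\left(s \right)} = 8$ ($S{\left(s \right)} = \left(-2\right) \left(-3\right) - -2 = 6 + 2 = 8$)
$\left(4021 - 968\right) \left(\left(-1496 + S{\left(q \right)}\right) + 2472\right) = \left(4021 - 968\right) \left(\left(-1496 + 8\right) + 2472\right) = 3053 \left(-1488 + 2472\right) = 3053 \cdot 984 = 3004152$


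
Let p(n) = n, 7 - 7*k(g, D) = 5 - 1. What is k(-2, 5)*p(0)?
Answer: 0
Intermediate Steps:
k(g, D) = 3/7 (k(g, D) = 1 - (5 - 1)/7 = 1 - 1/7*4 = 1 - 4/7 = 3/7)
k(-2, 5)*p(0) = (3/7)*0 = 0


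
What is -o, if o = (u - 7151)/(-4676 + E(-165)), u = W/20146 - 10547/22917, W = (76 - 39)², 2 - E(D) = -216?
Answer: -3301696848671/2058195661956 ≈ -1.6042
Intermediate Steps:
E(D) = 218 (E(D) = 2 - 1*(-216) = 2 + 216 = 218)
W = 1369 (W = 37² = 1369)
u = -181106489/461685882 (u = 1369/20146 - 10547/22917 = -181106489/461685882 ≈ -0.39227)
o = 3301696848671/2058195661956 (o = (-181106489/461685882 - 7151)/(-4676 + 218) = -3301696848671/461685882/(-4458) = -3301696848671/461685882*(-1/4458) = 3301696848671/2058195661956 ≈ 1.6042)
-o = -1*3301696848671/2058195661956 = -3301696848671/2058195661956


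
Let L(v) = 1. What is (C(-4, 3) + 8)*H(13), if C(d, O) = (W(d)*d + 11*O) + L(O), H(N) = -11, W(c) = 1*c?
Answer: -638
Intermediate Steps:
W(c) = c
C(d, O) = 1 + d² + 11*O (C(d, O) = (d*d + 11*O) + 1 = (d² + 11*O) + 1 = 1 + d² + 11*O)
(C(-4, 3) + 8)*H(13) = ((1 + (-4)² + 11*3) + 8)*(-11) = ((1 + 16 + 33) + 8)*(-11) = (50 + 8)*(-11) = 58*(-11) = -638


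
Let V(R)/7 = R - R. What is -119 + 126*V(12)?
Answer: -119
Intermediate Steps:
V(R) = 0 (V(R) = 7*(R - R) = 7*0 = 0)
-119 + 126*V(12) = -119 + 126*0 = -119 + 0 = -119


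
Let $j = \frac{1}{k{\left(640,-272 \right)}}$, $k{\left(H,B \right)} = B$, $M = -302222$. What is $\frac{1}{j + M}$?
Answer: $- \frac{272}{82204385} \approx -3.3088 \cdot 10^{-6}$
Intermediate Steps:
$j = - \frac{1}{272}$ ($j = \frac{1}{-272} = - \frac{1}{272} \approx -0.0036765$)
$\frac{1}{j + M} = \frac{1}{- \frac{1}{272} - 302222} = \frac{1}{- \frac{82204385}{272}} = - \frac{272}{82204385}$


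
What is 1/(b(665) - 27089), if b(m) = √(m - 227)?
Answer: -27089/733813483 - √438/733813483 ≈ -3.6944e-5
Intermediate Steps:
b(m) = √(-227 + m)
1/(b(665) - 27089) = 1/(√(-227 + 665) - 27089) = 1/(√438 - 27089) = 1/(-27089 + √438)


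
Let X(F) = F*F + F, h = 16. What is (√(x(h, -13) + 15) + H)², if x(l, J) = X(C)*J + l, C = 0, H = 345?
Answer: (345 + √31)² ≈ 1.2290e+5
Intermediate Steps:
X(F) = F + F² (X(F) = F² + F = F + F²)
x(l, J) = l (x(l, J) = (0*(1 + 0))*J + l = (0*1)*J + l = 0*J + l = 0 + l = l)
(√(x(h, -13) + 15) + H)² = (√(16 + 15) + 345)² = (√31 + 345)² = (345 + √31)²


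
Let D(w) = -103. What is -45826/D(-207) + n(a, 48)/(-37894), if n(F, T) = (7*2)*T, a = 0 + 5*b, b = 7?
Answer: 868230614/1951541 ≈ 444.90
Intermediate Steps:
a = 35 (a = 0 + 5*7 = 0 + 35 = 35)
n(F, T) = 14*T
-45826/D(-207) + n(a, 48)/(-37894) = -45826/(-103) + (14*48)/(-37894) = -45826*(-1/103) + 672*(-1/37894) = 45826/103 - 336/18947 = 868230614/1951541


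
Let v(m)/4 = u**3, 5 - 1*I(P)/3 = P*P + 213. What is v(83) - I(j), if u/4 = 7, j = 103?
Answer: 120259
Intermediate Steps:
u = 28 (u = 4*7 = 28)
I(P) = -624 - 3*P**2 (I(P) = 15 - 3*(P*P + 213) = 15 - 3*(P**2 + 213) = 15 - 3*(213 + P**2) = 15 + (-639 - 3*P**2) = -624 - 3*P**2)
v(m) = 87808 (v(m) = 4*28**3 = 4*21952 = 87808)
v(83) - I(j) = 87808 - (-624 - 3*103**2) = 87808 - (-624 - 3*10609) = 87808 - (-624 - 31827) = 87808 - 1*(-32451) = 87808 + 32451 = 120259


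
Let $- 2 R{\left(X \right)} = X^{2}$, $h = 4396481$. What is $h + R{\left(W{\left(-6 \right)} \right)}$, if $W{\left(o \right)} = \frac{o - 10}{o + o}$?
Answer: $\frac{39568321}{9} \approx 4.3965 \cdot 10^{6}$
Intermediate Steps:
$W{\left(o \right)} = \frac{-10 + o}{2 o}$
$R{\left(X \right)} = - \frac{X^{2}}{2}$
$h + R{\left(W{\left(-6 \right)} \right)} = 4396481 - \frac{\left(\frac{-10 - 6}{2 \left(-6\right)}\right)^{2}}{2} = 4396481 - \frac{\left(\frac{1}{2} \left(- \frac{1}{6}\right) \left(-16\right)\right)^{2}}{2} = 4396481 - \frac{\left(\frac{4}{3}\right)^{2}}{2} = 4396481 - \frac{8}{9} = \frac{39568321}{9}$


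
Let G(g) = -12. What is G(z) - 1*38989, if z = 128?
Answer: -39001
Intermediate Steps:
G(z) - 1*38989 = -12 - 1*38989 = -12 - 38989 = -39001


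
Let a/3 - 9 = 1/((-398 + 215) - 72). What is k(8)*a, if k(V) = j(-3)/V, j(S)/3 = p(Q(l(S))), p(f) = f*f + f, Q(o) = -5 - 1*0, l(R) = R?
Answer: 3441/17 ≈ 202.41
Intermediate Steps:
Q(o) = -5 (Q(o) = -5 + 0 = -5)
p(f) = f + f**2 (p(f) = f**2 + f = f + f**2)
j(S) = 60 (j(S) = 3*(-5*(1 - 5)) = 3*(-5*(-4)) = 3*20 = 60)
k(V) = 60/V
a = 2294/85 (a = 27 + 3/((-398 + 215) - 72) = 27 + 3/(-183 - 72) = 27 + 3/(-255) = 27 + 3*(-1/255) = 27 - 1/85 = 2294/85 ≈ 26.988)
k(8)*a = (60/8)*(2294/85) = (60*(1/8))*(2294/85) = (15/2)*(2294/85) = 3441/17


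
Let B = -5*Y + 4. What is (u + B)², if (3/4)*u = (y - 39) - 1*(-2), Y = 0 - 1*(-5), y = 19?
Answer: 2025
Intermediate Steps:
Y = 5 (Y = 0 + 5 = 5)
u = -24 (u = 4*((19 - 39) - 1*(-2))/3 = 4*(-20 + 2)/3 = (4/3)*(-18) = -24)
B = -21 (B = -5*5 + 4 = -25 + 4 = -21)
(u + B)² = (-24 - 21)² = (-45)² = 2025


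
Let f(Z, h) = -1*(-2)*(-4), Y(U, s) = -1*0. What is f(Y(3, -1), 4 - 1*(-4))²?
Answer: 64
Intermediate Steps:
Y(U, s) = 0
f(Z, h) = -8 (f(Z, h) = 2*(-4) = -8)
f(Y(3, -1), 4 - 1*(-4))² = (-8)² = 64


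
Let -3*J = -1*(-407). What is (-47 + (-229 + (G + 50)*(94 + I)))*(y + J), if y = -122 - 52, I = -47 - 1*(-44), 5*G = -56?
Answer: -15118546/15 ≈ -1.0079e+6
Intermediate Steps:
G = -56/5 (G = (⅕)*(-56) = -56/5 ≈ -11.200)
I = -3 (I = -47 + 44 = -3)
y = -174
J = -407/3 (J = -(-1)*(-407)/3 = -⅓*407 = -407/3 ≈ -135.67)
(-47 + (-229 + (G + 50)*(94 + I)))*(y + J) = (-47 + (-229 + (-56/5 + 50)*(94 - 3)))*(-174 - 407/3) = (-47 + (-229 + (194/5)*91))*(-929/3) = (-47 + (-229 + 17654/5))*(-929/3) = (-47 + 16509/5)*(-929/3) = (16274/5)*(-929/3) = -15118546/15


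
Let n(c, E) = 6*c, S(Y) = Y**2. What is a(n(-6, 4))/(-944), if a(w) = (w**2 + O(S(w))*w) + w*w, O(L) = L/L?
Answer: -639/236 ≈ -2.7076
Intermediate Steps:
O(L) = 1
a(w) = w + 2*w**2 (a(w) = (w**2 + 1*w) + w*w = (w**2 + w) + w**2 = (w + w**2) + w**2 = w + 2*w**2)
a(n(-6, 4))/(-944) = ((6*(-6))*(1 + 2*(6*(-6))))/(-944) = -36*(1 + 2*(-36))*(-1/944) = -36*(1 - 72)*(-1/944) = -36*(-71)*(-1/944) = 2556*(-1/944) = -639/236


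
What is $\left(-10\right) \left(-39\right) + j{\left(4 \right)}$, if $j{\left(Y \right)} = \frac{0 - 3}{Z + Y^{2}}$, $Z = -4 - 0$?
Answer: $\frac{1559}{4} \approx 389.75$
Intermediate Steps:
$Z = -4$ ($Z = -4 + 0 = -4$)
$j{\left(Y \right)} = - \frac{3}{-4 + Y^{2}}$ ($j{\left(Y \right)} = \frac{0 - 3}{-4 + Y^{2}} = - \frac{3}{-4 + Y^{2}}$)
$\left(-10\right) \left(-39\right) + j{\left(4 \right)} = \left(-10\right) \left(-39\right) - \frac{3}{-4 + 4^{2}} = 390 - \frac{3}{-4 + 16} = 390 - \frac{3}{12} = 390 - \frac{1}{4} = \frac{1559}{4}$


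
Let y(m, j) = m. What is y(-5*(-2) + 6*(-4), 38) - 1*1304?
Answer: -1318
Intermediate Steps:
y(-5*(-2) + 6*(-4), 38) - 1*1304 = (-5*(-2) + 6*(-4)) - 1*1304 = (10 - 24) - 1304 = -14 - 1304 = -1318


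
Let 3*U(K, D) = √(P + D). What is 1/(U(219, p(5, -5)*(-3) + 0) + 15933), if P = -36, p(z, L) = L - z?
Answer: 47799/761581469 - I*√6/761581469 ≈ 6.2763e-5 - 3.2163e-9*I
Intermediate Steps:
U(K, D) = √(-36 + D)/3
1/(U(219, p(5, -5)*(-3) + 0) + 15933) = 1/(√(-36 + ((-5 - 1*5)*(-3) + 0))/3 + 15933) = 1/(√(-36 + ((-5 - 5)*(-3) + 0))/3 + 15933) = 1/(√(-36 + (-10*(-3) + 0))/3 + 15933) = 1/(√(-36 + (30 + 0))/3 + 15933) = 1/(√(-36 + 30)/3 + 15933) = 1/(√(-6)/3 + 15933) = 1/((I*√6)/3 + 15933) = 1/(I*√6/3 + 15933) = 1/(15933 + I*√6/3)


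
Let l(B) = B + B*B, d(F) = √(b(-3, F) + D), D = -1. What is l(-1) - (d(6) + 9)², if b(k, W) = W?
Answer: -(9 + √5)² ≈ -126.25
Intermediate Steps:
d(F) = √(-1 + F) (d(F) = √(F - 1) = √(-1 + F))
l(B) = B + B²
l(-1) - (d(6) + 9)² = -(1 - 1) - (√(-1 + 6) + 9)² = -1*0 - (√5 + 9)² = 0 - (9 + √5)² = -(9 + √5)²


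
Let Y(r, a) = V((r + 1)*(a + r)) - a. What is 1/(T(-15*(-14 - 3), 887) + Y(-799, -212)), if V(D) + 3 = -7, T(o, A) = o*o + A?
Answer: 1/66114 ≈ 1.5125e-5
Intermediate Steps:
T(o, A) = A + o**2 (T(o, A) = o**2 + A = A + o**2)
V(D) = -10 (V(D) = -3 - 7 = -10)
Y(r, a) = -10 - a
1/(T(-15*(-14 - 3), 887) + Y(-799, -212)) = 1/((887 + (-15*(-14 - 3))**2) + (-10 - 1*(-212))) = 1/((887 + (-15*(-17))**2) + (-10 + 212)) = 1/((887 + 255**2) + 202) = 1/((887 + 65025) + 202) = 1/(65912 + 202) = 1/66114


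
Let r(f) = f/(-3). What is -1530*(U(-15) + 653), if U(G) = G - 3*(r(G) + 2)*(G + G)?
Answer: -1940040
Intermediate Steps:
r(f) = -f/3 (r(f) = f*(-1/3) = -f/3)
U(G) = G - 6*G*(2 - G/3) (U(G) = G - 3*(-G/3 + 2)*(G + G) = G - 3*(2 - G/3)*2*G = G - 6*G*(2 - G/3))
-1530*(U(-15) + 653) = -1530*(-15*(-11 + 2*(-15)) + 653) = -1530*(-15*(-11 - 30) + 653) = -1530*(-15*(-41) + 653) = -1530*(615 + 653) = -1530*1268 = -1940040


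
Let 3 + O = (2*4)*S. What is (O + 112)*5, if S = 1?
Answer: 585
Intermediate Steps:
O = 5 (O = -3 + (2*4)*1 = -3 + 8*1 = -3 + 8 = 5)
(O + 112)*5 = (5 + 112)*5 = 117*5 = 585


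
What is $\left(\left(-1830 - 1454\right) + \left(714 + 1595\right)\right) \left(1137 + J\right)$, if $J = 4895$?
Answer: $-5881200$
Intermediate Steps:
$\left(\left(-1830 - 1454\right) + \left(714 + 1595\right)\right) \left(1137 + J\right) = \left(\left(-1830 - 1454\right) + \left(714 + 1595\right)\right) \left(1137 + 4895\right) = \left(-3284 + 2309\right) 6032 = \left(-975\right) 6032 = -5881200$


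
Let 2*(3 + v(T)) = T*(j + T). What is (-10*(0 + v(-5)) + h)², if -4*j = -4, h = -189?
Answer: 67081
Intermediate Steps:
j = 1 (j = -¼*(-4) = 1)
v(T) = -3 + T*(1 + T)/2 (v(T) = -3 + (T*(1 + T))/2 = -3 + T*(1 + T)/2)
(-10*(0 + v(-5)) + h)² = (-10*(0 + (-3 + (½)*(-5) + (½)*(-5)²)) - 189)² = (-10*(0 + (-3 - 5/2 + (½)*25)) - 189)² = (-10*(0 + (-3 - 5/2 + 25/2)) - 189)² = (-10*(0 + 7) - 189)² = (-10*7 - 189)² = (-70 - 189)² = (-259)² = 67081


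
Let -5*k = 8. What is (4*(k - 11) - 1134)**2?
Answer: 35070084/25 ≈ 1.4028e+6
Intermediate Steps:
k = -8/5 (k = -1/5*8 = -8/5 ≈ -1.6000)
(4*(k - 11) - 1134)**2 = (4*(-8/5 - 11) - 1134)**2 = (4*(-63/5) - 1134)**2 = (-252/5 - 1134)**2 = (-5922/5)**2 = 35070084/25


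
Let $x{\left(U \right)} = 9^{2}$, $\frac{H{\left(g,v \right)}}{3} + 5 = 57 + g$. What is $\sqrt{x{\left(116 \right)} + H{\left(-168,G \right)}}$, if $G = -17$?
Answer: $i \sqrt{267} \approx 16.34 i$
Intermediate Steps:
$H{\left(g,v \right)} = 156 + 3 g$ ($H{\left(g,v \right)} = -15 + 3 \left(57 + g\right) = -15 + \left(171 + 3 g\right) = 156 + 3 g$)
$x{\left(U \right)} = 81$
$\sqrt{x{\left(116 \right)} + H{\left(-168,G \right)}} = \sqrt{81 + \left(156 + 3 \left(-168\right)\right)} = \sqrt{81 + \left(156 - 504\right)} = \sqrt{81 - 348} = \sqrt{-267} = i \sqrt{267}$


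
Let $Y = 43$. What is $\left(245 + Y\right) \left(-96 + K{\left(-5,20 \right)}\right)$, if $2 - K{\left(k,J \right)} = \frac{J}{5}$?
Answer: $-28224$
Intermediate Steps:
$K{\left(k,J \right)} = 2 - \frac{J}{5}$
$\left(245 + Y\right) \left(-96 + K{\left(-5,20 \right)}\right) = \left(245 + 43\right) \left(-96 + \left(2 - 4\right)\right) = 288 \left(-96 + \left(2 - 4\right)\right) = 288 \left(-96 - 2\right) = 288 \left(-98\right) = -28224$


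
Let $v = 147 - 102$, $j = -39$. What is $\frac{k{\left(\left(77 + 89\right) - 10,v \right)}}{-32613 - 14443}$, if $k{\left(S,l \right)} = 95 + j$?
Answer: $- \frac{7}{5882} \approx -0.0011901$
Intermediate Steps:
$v = 45$ ($v = 147 - 102 = 45$)
$k{\left(S,l \right)} = 56$ ($k{\left(S,l \right)} = 95 - 39 = 56$)
$\frac{k{\left(\left(77 + 89\right) - 10,v \right)}}{-32613 - 14443} = \frac{56}{-32613 - 14443} = \frac{56}{-47056} = 56 \left(- \frac{1}{47056}\right) = - \frac{7}{5882}$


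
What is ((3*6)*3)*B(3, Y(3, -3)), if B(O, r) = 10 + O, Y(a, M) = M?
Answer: 702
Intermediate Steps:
((3*6)*3)*B(3, Y(3, -3)) = ((3*6)*3)*(10 + 3) = (18*3)*13 = 54*13 = 702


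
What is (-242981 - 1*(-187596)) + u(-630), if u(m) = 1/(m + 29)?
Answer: -33286386/601 ≈ -55385.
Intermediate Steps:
u(m) = 1/(29 + m)
(-242981 - 1*(-187596)) + u(-630) = (-242981 - 1*(-187596)) + 1/(29 - 630) = (-242981 + 187596) + 1/(-601) = -55385 - 1/601 = -33286386/601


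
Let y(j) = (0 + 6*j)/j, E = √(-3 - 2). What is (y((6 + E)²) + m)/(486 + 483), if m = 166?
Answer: 172/969 ≈ 0.17750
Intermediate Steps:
E = I*√5 (E = √(-5) = I*√5 ≈ 2.2361*I)
y(j) = 6 (y(j) = (6*j)/j = 6)
(y((6 + E)²) + m)/(486 + 483) = (6 + 166)/(486 + 483) = 172/969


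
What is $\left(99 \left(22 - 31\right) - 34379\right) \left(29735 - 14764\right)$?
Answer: $-528027170$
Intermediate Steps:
$\left(99 \left(22 - 31\right) - 34379\right) \left(29735 - 14764\right) = \left(99 \left(-9\right) - 34379\right) 14971 = \left(-891 - 34379\right) 14971 = \left(-35270\right) 14971 = -528027170$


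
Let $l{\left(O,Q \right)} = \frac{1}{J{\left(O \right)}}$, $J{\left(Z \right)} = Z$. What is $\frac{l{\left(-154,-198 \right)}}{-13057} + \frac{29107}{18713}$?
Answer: $\frac{58527733959}{37627688714} \approx 1.5554$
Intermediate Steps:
$l{\left(O,Q \right)} = \frac{1}{O}$
$\frac{l{\left(-154,-198 \right)}}{-13057} + \frac{29107}{18713} = \frac{1}{\left(-154\right) \left(-13057\right)} + \frac{29107}{18713} = \left(- \frac{1}{154}\right) \left(- \frac{1}{13057}\right) + 29107 \cdot \frac{1}{18713} = \frac{1}{2010778} + \frac{29107}{18713} = \frac{58527733959}{37627688714}$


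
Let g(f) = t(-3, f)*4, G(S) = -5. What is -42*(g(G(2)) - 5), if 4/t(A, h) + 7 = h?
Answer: 266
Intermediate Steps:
t(A, h) = 4/(-7 + h)
g(f) = 16/(-7 + f) (g(f) = (4/(-7 + f))*4 = 16/(-7 + f))
-42*(g(G(2)) - 5) = -42*(16/(-7 - 5) - 5) = -42*(16/(-12) - 5) = -42*(16*(-1/12) - 5) = -42*(-4/3 - 5) = -42*(-19/3) = 266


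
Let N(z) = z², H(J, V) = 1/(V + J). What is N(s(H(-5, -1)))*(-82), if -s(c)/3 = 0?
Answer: 0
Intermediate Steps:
H(J, V) = 1/(J + V)
s(c) = 0 (s(c) = -3*0 = 0)
N(s(H(-5, -1)))*(-82) = 0²*(-82) = 0*(-82) = 0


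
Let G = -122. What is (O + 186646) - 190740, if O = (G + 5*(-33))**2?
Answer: 78275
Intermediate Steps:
O = 82369 (O = (-122 + 5*(-33))**2 = (-122 - 165)**2 = (-287)**2 = 82369)
(O + 186646) - 190740 = (82369 + 186646) - 190740 = 269015 - 190740 = 78275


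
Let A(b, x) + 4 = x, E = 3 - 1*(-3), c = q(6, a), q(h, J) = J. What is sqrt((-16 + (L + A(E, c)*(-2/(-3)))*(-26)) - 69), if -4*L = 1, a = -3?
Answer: sqrt(1542)/6 ≈ 6.5447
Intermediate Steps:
L = -1/4 (L = -1/4*1 = -1/4 ≈ -0.25000)
c = -3
E = 6 (E = 3 + 3 = 6)
A(b, x) = -4 + x
sqrt((-16 + (L + A(E, c)*(-2/(-3)))*(-26)) - 69) = sqrt((-16 + (-1/4 + (-4 - 3)*(-2/(-3)))*(-26)) - 69) = sqrt((-16 + (-1/4 - (-14)*(-1)/3)*(-26)) - 69) = sqrt((-16 + (-1/4 - 7*2/3)*(-26)) - 69) = sqrt((-16 + (-1/4 - 14/3)*(-26)) - 69) = sqrt((-16 - 59/12*(-26)) - 69) = sqrt((-16 + 767/6) - 69) = sqrt(671/6 - 69) = sqrt(257/6) = sqrt(1542)/6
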